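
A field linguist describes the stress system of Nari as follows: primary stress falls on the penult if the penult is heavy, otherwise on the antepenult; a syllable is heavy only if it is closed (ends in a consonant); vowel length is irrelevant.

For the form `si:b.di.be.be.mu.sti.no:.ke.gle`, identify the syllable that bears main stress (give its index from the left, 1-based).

7

Weights: 7 no: L, 8 ke L, 9 gle L.
The penult (syllable 8, ke) is light, so stress falls on the antepenult (syllable 7, no:).
Primary stress: syllable 7 → si:b.di.be.be.mu.sti.ˈno:.ke.gle.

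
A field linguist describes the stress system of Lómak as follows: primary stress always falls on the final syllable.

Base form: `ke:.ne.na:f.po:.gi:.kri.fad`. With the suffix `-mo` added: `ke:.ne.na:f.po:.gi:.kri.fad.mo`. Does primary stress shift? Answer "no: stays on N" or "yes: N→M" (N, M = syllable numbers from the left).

yes: 7→8

Base `ke:.ne.na:f.po:.gi:.kri.fad` (7 syllables):
  The word has 7 syllables; the final syllable is syllable 7 (fad).
  → primary stress on syllable 7.
Suffixed `ke:.ne.na:f.po:.gi:.kri.fad.mo` (8 syllables):
  The word has 8 syllables; the final syllable is syllable 8 (mo).
  → primary stress on syllable 8.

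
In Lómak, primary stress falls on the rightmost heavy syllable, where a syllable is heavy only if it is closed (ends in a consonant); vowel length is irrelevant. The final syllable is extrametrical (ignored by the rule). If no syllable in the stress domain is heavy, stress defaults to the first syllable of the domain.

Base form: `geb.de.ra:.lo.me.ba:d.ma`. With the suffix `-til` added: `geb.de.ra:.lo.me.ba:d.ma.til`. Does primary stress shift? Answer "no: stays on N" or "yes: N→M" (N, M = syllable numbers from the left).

Base `geb.de.ra:.lo.me.ba:d.ma` (7 syllables):
  The final syllable (7, ma) is extrametrical; the stress domain is syllables 1–6.
  Weights: 1 geb H, 2 de L, 3 ra: L, 4 lo L, 5 me L, 6 ba:d H.
  Heavy syllables in the domain: 1, 6. The rightmost is syllable 6 (ba:d).
  → primary stress on syllable 6.
Suffixed `geb.de.ra:.lo.me.ba:d.ma.til` (8 syllables):
  The final syllable (8, til) is extrametrical; the stress domain is syllables 1–7.
  Weights: 1 geb H, 2 de L, 3 ra: L, 4 lo L, 5 me L, 6 ba:d H, 7 ma L.
  Heavy syllables in the domain: 1, 6. The rightmost is syllable 6 (ba:d).
  → primary stress on syllable 6.

no: stays on 6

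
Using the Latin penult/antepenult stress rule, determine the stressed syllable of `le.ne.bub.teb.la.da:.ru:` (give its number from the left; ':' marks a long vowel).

6

Classical Latin: stress the penult if heavy (long vowel or closed), else the antepenult.
Weights: 5 la L, 6 da: H, 7 ru: H.
The penult (syllable 6, da:) is heavy, so it takes stress.
Stress on syllable 6: le.ne.bub.teb.la.ˈda:.ru:.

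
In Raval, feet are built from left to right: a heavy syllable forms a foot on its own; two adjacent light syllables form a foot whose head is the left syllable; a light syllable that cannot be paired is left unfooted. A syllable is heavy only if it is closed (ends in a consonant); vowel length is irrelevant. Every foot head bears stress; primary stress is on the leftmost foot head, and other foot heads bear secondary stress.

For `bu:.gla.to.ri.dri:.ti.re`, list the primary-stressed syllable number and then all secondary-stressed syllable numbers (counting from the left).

primary 1, secondary 3, 5

Weights: 1 bu: L, 2 gla L, 3 to L, 4 ri L, 5 dri: L, 6 ti L, 7 re L.
Parse left to right (heavy = foot alone; LL = one foot; stranded L unfooted): (ˈbu:.gla) (ˈto.ri) (ˈdri:.ti) re.
Foot heads: 1, 3, 5.
Primary stress on the leftmost head = syllable 1.
Secondary stress on 3, 5: ˈbu:.gla.ˌto.ri.ˌdri:.ti.re.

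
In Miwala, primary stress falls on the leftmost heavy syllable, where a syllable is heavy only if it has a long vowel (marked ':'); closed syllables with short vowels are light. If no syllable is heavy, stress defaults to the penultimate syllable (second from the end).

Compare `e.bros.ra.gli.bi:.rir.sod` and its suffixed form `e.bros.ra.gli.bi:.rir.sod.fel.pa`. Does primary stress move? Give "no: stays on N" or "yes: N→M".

Base `e.bros.ra.gli.bi:.rir.sod` (7 syllables):
  Weights: 1 e L, 2 bros L, 3 ra L, 4 gli L, 5 bi: H, 6 rir L, 7 sod L.
  Heavy syllables in the domain: 5. The leftmost is syllable 5 (bi:).
  → primary stress on syllable 5.
Suffixed `e.bros.ra.gli.bi:.rir.sod.fel.pa` (9 syllables):
  Weights: 1 e L, 2 bros L, 3 ra L, 4 gli L, 5 bi: H, 6 rir L, 7 sod L, 8 fel L, 9 pa L.
  Heavy syllables in the domain: 5. The leftmost is syllable 5 (bi:).
  → primary stress on syllable 5.

no: stays on 5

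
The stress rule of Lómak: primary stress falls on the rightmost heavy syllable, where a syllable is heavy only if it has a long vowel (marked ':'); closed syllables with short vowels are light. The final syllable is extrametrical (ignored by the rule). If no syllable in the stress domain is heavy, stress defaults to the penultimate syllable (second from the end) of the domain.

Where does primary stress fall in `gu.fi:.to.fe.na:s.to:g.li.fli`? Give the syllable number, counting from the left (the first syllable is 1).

The final syllable (8, fli) is extrametrical; the stress domain is syllables 1–7.
Weights: 1 gu L, 2 fi: H, 3 to L, 4 fe L, 5 na:s H, 6 to:g H, 7 li L.
Heavy syllables in the domain: 2, 5, 6. The rightmost is syllable 6 (to:g).
Primary stress: syllable 6 → gu.fi:.to.fe.na:s.ˈto:g.li.fli.

6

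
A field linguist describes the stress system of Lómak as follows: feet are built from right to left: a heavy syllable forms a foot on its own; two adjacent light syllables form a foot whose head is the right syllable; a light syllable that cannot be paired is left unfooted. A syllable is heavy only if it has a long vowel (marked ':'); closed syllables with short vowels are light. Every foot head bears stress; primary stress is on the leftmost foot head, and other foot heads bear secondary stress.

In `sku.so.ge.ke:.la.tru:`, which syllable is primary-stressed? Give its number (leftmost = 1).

Weights: 1 sku L, 2 so L, 3 ge L, 4 ke: H, 5 la L, 6 tru: H.
Parse right to left (heavy = foot alone; LL = one foot; stranded L unfooted): sku (so.ˈge) (ˈke:) la (ˈtru:).
Foot heads: 3, 4, 6.
Primary stress on the leftmost head = syllable 3.
Primary stress: syllable 3 → sku.so.ˈge.ke:.la.tru:.

3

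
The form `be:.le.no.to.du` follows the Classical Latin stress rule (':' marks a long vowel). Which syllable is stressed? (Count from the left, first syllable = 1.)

Classical Latin: stress the penult if heavy (long vowel or closed), else the antepenult.
Weights: 3 no L, 4 to L, 5 du L.
The penult (syllable 4, to) is light, so stress falls on the antepenult (syllable 3, no).
Stress on syllable 3: be:.le.ˈno.to.du.

3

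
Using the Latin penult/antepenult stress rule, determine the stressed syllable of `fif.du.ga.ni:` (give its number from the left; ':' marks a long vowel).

2

Classical Latin: stress the penult if heavy (long vowel or closed), else the antepenult.
Weights: 2 du L, 3 ga L, 4 ni: H.
The penult (syllable 3, ga) is light, so stress falls on the antepenult (syllable 2, du).
Stress on syllable 2: fif.ˈdu.ga.ni:.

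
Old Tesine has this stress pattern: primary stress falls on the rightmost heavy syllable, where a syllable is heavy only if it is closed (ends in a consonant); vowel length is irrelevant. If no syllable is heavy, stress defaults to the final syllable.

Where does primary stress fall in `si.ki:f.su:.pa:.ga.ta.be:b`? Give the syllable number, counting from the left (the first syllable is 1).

7

Weights: 1 si L, 2 ki:f H, 3 su: L, 4 pa: L, 5 ga L, 6 ta L, 7 be:b H.
Heavy syllables in the domain: 2, 7. The rightmost is syllable 7 (be:b).
Primary stress: syllable 7 → si.ki:f.su:.pa:.ga.ta.ˈbe:b.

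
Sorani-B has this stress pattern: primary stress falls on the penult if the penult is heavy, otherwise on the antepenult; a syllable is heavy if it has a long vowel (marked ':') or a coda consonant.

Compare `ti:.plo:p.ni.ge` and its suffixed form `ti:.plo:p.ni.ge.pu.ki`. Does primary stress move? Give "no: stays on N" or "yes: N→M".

yes: 2→4

Base `ti:.plo:p.ni.ge` (4 syllables):
  Weights: 2 plo:p H, 3 ni L, 4 ge L.
  The penult (syllable 3, ni) is light, so stress falls on the antepenult (syllable 2, plo:p).
  → primary stress on syllable 2.
Suffixed `ti:.plo:p.ni.ge.pu.ki` (6 syllables):
  Weights: 4 ge L, 5 pu L, 6 ki L.
  The penult (syllable 5, pu) is light, so stress falls on the antepenult (syllable 4, ge).
  → primary stress on syllable 4.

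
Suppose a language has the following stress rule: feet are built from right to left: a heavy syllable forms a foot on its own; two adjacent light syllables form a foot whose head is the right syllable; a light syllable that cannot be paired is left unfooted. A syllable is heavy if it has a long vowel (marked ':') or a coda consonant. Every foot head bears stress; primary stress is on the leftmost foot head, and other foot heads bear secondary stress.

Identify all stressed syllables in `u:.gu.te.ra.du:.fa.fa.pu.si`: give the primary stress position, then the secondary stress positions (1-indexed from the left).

primary 1, secondary 4, 5, 7, 9

Weights: 1 u: H, 2 gu L, 3 te L, 4 ra L, 5 du: H, 6 fa L, 7 fa L, 8 pu L, 9 si L.
Parse right to left (heavy = foot alone; LL = one foot; stranded L unfooted): (ˈu:) gu (te.ˈra) (ˈdu:) (fa.ˈfa) (pu.ˈsi).
Foot heads: 1, 4, 5, 7, 9.
Primary stress on the leftmost head = syllable 1.
Secondary stress on 4, 5, 7, 9: ˈu:.gu.te.ˌra.ˌdu:.fa.ˌfa.pu.ˌsi.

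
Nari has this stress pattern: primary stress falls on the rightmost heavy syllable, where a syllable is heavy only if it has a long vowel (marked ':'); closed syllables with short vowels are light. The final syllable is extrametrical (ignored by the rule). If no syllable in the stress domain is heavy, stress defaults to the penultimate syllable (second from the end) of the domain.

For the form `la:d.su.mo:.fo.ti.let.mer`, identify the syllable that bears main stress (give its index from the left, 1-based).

3

The final syllable (7, mer) is extrametrical; the stress domain is syllables 1–6.
Weights: 1 la:d H, 2 su L, 3 mo: H, 4 fo L, 5 ti L, 6 let L.
Heavy syllables in the domain: 1, 3. The rightmost is syllable 3 (mo:).
Primary stress: syllable 3 → la:d.su.ˈmo:.fo.ti.let.mer.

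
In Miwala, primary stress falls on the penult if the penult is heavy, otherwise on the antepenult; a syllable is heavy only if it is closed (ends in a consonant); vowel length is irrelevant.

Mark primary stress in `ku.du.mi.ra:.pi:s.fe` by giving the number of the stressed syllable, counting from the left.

5

Weights: 4 ra: L, 5 pi:s H, 6 fe L.
The penult (syllable 5, pi:s) is heavy, so it takes stress.
Primary stress: syllable 5 → ku.du.mi.ra:.ˈpi:s.fe.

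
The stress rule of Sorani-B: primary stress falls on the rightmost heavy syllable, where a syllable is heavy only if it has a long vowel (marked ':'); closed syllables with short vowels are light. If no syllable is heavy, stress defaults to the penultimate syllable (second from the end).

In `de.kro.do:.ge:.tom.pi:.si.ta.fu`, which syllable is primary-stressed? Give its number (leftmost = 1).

6

Weights: 1 de L, 2 kro L, 3 do: H, 4 ge: H, 5 tom L, 6 pi: H, 7 si L, 8 ta L, 9 fu L.
Heavy syllables in the domain: 3, 4, 6. The rightmost is syllable 6 (pi:).
Primary stress: syllable 6 → de.kro.do:.ge:.tom.ˈpi:.si.ta.fu.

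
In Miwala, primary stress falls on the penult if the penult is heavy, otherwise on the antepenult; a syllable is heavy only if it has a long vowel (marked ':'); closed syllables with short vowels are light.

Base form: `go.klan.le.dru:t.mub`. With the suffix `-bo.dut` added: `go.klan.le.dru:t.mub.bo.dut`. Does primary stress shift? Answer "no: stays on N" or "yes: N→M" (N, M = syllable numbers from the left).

Base `go.klan.le.dru:t.mub` (5 syllables):
  Weights: 3 le L, 4 dru:t H, 5 mub L.
  The penult (syllable 4, dru:t) is heavy, so it takes stress.
  → primary stress on syllable 4.
Suffixed `go.klan.le.dru:t.mub.bo.dut` (7 syllables):
  Weights: 5 mub L, 6 bo L, 7 dut L.
  The penult (syllable 6, bo) is light, so stress falls on the antepenult (syllable 5, mub).
  → primary stress on syllable 5.

yes: 4→5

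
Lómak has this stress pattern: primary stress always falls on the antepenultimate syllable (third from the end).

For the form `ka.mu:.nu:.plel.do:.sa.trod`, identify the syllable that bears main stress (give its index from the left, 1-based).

The word has 7 syllables; the antepenultimate syllable (third from the end) is syllable 5 (do:).
Primary stress: syllable 5 → ka.mu:.nu:.plel.ˈdo:.sa.trod.

5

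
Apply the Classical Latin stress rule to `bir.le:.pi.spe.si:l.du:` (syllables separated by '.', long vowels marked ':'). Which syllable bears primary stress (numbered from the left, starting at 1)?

5

Classical Latin: stress the penult if heavy (long vowel or closed), else the antepenult.
Weights: 4 spe L, 5 si:l H, 6 du: H.
The penult (syllable 5, si:l) is heavy, so it takes stress.
Stress on syllable 5: bir.le:.pi.spe.ˈsi:l.du:.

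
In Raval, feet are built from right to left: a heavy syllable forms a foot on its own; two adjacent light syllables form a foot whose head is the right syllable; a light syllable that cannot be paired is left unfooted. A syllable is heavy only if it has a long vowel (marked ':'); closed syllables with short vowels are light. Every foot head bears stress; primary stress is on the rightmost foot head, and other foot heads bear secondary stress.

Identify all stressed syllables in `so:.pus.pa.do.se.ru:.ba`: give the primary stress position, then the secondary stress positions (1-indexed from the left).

Weights: 1 so: H, 2 pus L, 3 pa L, 4 do L, 5 se L, 6 ru: H, 7 ba L.
Parse right to left (heavy = foot alone; LL = one foot; stranded L unfooted): (ˈso:) (pus.ˈpa) (do.ˈse) (ˈru:) ba.
Foot heads: 1, 3, 5, 6.
Primary stress on the rightmost head = syllable 6.
Secondary stress on 1, 3, 5: ˌso:.pus.ˌpa.do.ˌse.ˈru:.ba.

primary 6, secondary 1, 3, 5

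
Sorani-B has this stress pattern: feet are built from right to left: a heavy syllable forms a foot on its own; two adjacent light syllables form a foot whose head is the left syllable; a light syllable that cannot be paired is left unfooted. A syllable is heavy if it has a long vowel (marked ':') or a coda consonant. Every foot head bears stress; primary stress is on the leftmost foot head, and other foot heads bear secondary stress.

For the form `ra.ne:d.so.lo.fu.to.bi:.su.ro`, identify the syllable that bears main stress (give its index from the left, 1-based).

Weights: 1 ra L, 2 ne:d H, 3 so L, 4 lo L, 5 fu L, 6 to L, 7 bi: H, 8 su L, 9 ro L.
Parse right to left (heavy = foot alone; LL = one foot; stranded L unfooted): ra (ˈne:d) (ˈso.lo) (ˈfu.to) (ˈbi:) (ˈsu.ro).
Foot heads: 2, 3, 5, 7, 8.
Primary stress on the leftmost head = syllable 2.
Primary stress: syllable 2 → ra.ˈne:d.so.lo.fu.to.bi:.su.ro.

2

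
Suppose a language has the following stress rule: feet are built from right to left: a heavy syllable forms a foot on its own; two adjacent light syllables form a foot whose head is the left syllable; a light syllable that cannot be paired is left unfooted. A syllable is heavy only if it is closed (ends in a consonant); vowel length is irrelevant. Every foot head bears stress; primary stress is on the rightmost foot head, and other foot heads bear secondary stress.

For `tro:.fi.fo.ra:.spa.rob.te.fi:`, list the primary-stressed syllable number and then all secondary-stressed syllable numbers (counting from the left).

Weights: 1 tro: L, 2 fi L, 3 fo L, 4 ra: L, 5 spa L, 6 rob H, 7 te L, 8 fi: L.
Parse right to left (heavy = foot alone; LL = one foot; stranded L unfooted): tro: (ˈfi.fo) (ˈra:.spa) (ˈrob) (ˈte.fi:).
Foot heads: 2, 4, 6, 7.
Primary stress on the rightmost head = syllable 7.
Secondary stress on 2, 4, 6: tro:.ˌfi.fo.ˌra:.spa.ˌrob.ˈte.fi:.

primary 7, secondary 2, 4, 6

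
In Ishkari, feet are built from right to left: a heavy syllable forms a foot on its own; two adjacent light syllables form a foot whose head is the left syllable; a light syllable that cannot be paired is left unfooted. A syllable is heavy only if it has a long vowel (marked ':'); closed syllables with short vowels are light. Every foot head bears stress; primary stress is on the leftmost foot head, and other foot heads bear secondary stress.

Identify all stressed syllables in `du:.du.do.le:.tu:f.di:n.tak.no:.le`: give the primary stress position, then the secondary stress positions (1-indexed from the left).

primary 1, secondary 2, 4, 5, 6, 8

Weights: 1 du: H, 2 du L, 3 do L, 4 le: H, 5 tu:f H, 6 di:n H, 7 tak L, 8 no: H, 9 le L.
Parse right to left (heavy = foot alone; LL = one foot; stranded L unfooted): (ˈdu:) (ˈdu.do) (ˈle:) (ˈtu:f) (ˈdi:n) tak (ˈno:) le.
Foot heads: 1, 2, 4, 5, 6, 8.
Primary stress on the leftmost head = syllable 1.
Secondary stress on 2, 4, 5, 6, 8: ˈdu:.ˌdu.do.ˌle:.ˌtu:f.ˌdi:n.tak.ˌno:.le.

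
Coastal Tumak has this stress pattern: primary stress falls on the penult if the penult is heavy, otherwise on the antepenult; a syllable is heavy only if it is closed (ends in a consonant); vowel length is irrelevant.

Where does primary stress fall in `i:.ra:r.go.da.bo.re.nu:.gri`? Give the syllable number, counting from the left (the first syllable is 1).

6

Weights: 6 re L, 7 nu: L, 8 gri L.
The penult (syllable 7, nu:) is light, so stress falls on the antepenult (syllable 6, re).
Primary stress: syllable 6 → i:.ra:r.go.da.bo.ˈre.nu:.gri.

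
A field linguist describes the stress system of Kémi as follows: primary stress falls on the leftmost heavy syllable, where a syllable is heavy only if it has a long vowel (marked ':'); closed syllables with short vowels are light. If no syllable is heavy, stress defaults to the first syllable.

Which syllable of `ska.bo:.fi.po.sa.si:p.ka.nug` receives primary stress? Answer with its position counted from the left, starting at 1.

2

Weights: 1 ska L, 2 bo: H, 3 fi L, 4 po L, 5 sa L, 6 si:p H, 7 ka L, 8 nug L.
Heavy syllables in the domain: 2, 6. The leftmost is syllable 2 (bo:).
Primary stress: syllable 2 → ska.ˈbo:.fi.po.sa.si:p.ka.nug.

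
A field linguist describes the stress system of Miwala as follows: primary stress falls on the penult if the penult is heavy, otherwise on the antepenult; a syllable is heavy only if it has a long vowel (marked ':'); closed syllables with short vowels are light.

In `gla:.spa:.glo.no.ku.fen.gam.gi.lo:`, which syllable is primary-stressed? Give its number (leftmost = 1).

Weights: 7 gam L, 8 gi L, 9 lo: H.
The penult (syllable 8, gi) is light, so stress falls on the antepenult (syllable 7, gam).
Primary stress: syllable 7 → gla:.spa:.glo.no.ku.fen.ˈgam.gi.lo:.

7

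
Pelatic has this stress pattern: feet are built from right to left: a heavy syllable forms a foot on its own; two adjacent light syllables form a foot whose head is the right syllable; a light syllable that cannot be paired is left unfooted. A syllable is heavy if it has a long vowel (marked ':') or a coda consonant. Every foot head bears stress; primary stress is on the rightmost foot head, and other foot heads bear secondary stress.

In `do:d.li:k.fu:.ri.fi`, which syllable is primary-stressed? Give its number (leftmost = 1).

Weights: 1 do:d H, 2 li:k H, 3 fu: H, 4 ri L, 5 fi L.
Parse right to left (heavy = foot alone; LL = one foot; stranded L unfooted): (ˈdo:d) (ˈli:k) (ˈfu:) (ri.ˈfi).
Foot heads: 1, 2, 3, 5.
Primary stress on the rightmost head = syllable 5.
Primary stress: syllable 5 → do:d.li:k.fu:.ri.ˈfi.

5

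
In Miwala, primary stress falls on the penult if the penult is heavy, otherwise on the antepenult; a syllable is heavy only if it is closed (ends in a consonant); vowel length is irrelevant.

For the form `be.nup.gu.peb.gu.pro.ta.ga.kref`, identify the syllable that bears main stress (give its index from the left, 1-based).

7

Weights: 7 ta L, 8 ga L, 9 kref H.
The penult (syllable 8, ga) is light, so stress falls on the antepenult (syllable 7, ta).
Primary stress: syllable 7 → be.nup.gu.peb.gu.pro.ˈta.ga.kref.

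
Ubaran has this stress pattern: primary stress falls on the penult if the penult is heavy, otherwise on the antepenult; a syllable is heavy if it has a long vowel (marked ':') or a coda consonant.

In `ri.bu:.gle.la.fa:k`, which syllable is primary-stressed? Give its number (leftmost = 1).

Weights: 3 gle L, 4 la L, 5 fa:k H.
The penult (syllable 4, la) is light, so stress falls on the antepenult (syllable 3, gle).
Primary stress: syllable 3 → ri.bu:.ˈgle.la.fa:k.

3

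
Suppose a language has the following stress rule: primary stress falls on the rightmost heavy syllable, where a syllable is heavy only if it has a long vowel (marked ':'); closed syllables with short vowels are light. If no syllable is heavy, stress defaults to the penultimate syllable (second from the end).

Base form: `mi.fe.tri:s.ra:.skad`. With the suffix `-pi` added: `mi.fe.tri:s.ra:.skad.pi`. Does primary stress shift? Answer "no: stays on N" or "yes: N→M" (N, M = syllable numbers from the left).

Base `mi.fe.tri:s.ra:.skad` (5 syllables):
  Weights: 1 mi L, 2 fe L, 3 tri:s H, 4 ra: H, 5 skad L.
  Heavy syllables in the domain: 3, 4. The rightmost is syllable 4 (ra:).
  → primary stress on syllable 4.
Suffixed `mi.fe.tri:s.ra:.skad.pi` (6 syllables):
  Weights: 1 mi L, 2 fe L, 3 tri:s H, 4 ra: H, 5 skad L, 6 pi L.
  Heavy syllables in the domain: 3, 4. The rightmost is syllable 4 (ra:).
  → primary stress on syllable 4.

no: stays on 4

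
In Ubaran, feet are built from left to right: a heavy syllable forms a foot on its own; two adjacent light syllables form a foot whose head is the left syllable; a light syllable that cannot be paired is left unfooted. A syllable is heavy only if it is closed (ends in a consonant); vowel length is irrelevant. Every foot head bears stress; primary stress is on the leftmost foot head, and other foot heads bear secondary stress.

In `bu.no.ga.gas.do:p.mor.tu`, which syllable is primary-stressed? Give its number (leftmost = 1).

Weights: 1 bu L, 2 no L, 3 ga L, 4 gas H, 5 do:p H, 6 mor H, 7 tu L.
Parse left to right (heavy = foot alone; LL = one foot; stranded L unfooted): (ˈbu.no) ga (ˈgas) (ˈdo:p) (ˈmor) tu.
Foot heads: 1, 4, 5, 6.
Primary stress on the leftmost head = syllable 1.
Primary stress: syllable 1 → ˈbu.no.ga.gas.do:p.mor.tu.

1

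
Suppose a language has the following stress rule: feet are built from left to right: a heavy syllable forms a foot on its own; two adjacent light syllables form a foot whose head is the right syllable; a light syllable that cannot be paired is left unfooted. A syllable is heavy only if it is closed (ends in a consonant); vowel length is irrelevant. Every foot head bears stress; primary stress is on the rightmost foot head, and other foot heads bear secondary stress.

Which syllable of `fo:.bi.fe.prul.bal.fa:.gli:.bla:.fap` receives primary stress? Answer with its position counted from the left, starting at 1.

Weights: 1 fo: L, 2 bi L, 3 fe L, 4 prul H, 5 bal H, 6 fa: L, 7 gli: L, 8 bla: L, 9 fap H.
Parse left to right (heavy = foot alone; LL = one foot; stranded L unfooted): (fo:.ˈbi) fe (ˈprul) (ˈbal) (fa:.ˈgli:) bla: (ˈfap).
Foot heads: 2, 4, 5, 7, 9.
Primary stress on the rightmost head = syllable 9.
Primary stress: syllable 9 → fo:.bi.fe.prul.bal.fa:.gli:.bla:.ˈfap.

9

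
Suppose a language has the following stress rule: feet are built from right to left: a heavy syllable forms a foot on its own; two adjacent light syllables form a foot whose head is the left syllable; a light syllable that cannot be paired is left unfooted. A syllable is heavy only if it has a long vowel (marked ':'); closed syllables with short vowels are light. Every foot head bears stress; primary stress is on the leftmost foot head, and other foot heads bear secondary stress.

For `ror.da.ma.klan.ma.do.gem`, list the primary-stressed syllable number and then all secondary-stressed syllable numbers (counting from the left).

Weights: 1 ror L, 2 da L, 3 ma L, 4 klan L, 5 ma L, 6 do L, 7 gem L.
Parse right to left (heavy = foot alone; LL = one foot; stranded L unfooted): ror (ˈda.ma) (ˈklan.ma) (ˈdo.gem).
Foot heads: 2, 4, 6.
Primary stress on the leftmost head = syllable 2.
Secondary stress on 4, 6: ror.ˈda.ma.ˌklan.ma.ˌdo.gem.

primary 2, secondary 4, 6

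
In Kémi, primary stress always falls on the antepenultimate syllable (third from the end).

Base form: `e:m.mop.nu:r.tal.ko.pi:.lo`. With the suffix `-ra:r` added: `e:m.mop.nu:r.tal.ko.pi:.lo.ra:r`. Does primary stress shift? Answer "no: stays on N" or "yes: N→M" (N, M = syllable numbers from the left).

yes: 5→6

Base `e:m.mop.nu:r.tal.ko.pi:.lo` (7 syllables):
  The word has 7 syllables; the antepenultimate syllable (third from the end) is syllable 5 (ko).
  → primary stress on syllable 5.
Suffixed `e:m.mop.nu:r.tal.ko.pi:.lo.ra:r` (8 syllables):
  The word has 8 syllables; the antepenultimate syllable (third from the end) is syllable 6 (pi:).
  → primary stress on syllable 6.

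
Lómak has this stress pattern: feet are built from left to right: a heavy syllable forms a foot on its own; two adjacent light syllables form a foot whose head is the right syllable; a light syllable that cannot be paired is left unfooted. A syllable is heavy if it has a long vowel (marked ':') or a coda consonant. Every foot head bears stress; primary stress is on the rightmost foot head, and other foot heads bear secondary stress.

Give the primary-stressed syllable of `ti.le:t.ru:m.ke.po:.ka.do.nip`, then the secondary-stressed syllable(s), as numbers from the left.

primary 8, secondary 2, 3, 5, 7

Weights: 1 ti L, 2 le:t H, 3 ru:m H, 4 ke L, 5 po: H, 6 ka L, 7 do L, 8 nip H.
Parse left to right (heavy = foot alone; LL = one foot; stranded L unfooted): ti (ˈle:t) (ˈru:m) ke (ˈpo:) (ka.ˈdo) (ˈnip).
Foot heads: 2, 3, 5, 7, 8.
Primary stress on the rightmost head = syllable 8.
Secondary stress on 2, 3, 5, 7: ti.ˌle:t.ˌru:m.ke.ˌpo:.ka.ˌdo.ˈnip.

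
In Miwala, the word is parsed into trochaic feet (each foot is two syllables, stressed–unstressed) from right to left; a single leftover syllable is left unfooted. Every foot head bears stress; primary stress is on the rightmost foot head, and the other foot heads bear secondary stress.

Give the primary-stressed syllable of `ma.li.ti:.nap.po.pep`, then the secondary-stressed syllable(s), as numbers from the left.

Parse right to left into trochaic (ˈσσ) feet: (ˈma.li) (ˈti:.nap) (ˈpo.pep).
Foot heads (stressed positions): 1, 3, 5.
End Rule Rightmost: primary stress on the rightmost head = syllable 5.
Secondary stress on 1, 3: ˌma.li.ˌti:.nap.ˈpo.pep.

primary 5, secondary 1, 3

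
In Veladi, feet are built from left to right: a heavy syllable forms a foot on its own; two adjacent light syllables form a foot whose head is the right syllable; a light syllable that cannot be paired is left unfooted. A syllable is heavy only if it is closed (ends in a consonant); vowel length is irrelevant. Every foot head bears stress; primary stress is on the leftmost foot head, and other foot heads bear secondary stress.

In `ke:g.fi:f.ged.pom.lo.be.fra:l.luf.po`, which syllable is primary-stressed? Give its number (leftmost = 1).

1

Weights: 1 ke:g H, 2 fi:f H, 3 ged H, 4 pom H, 5 lo L, 6 be L, 7 fra:l H, 8 luf H, 9 po L.
Parse left to right (heavy = foot alone; LL = one foot; stranded L unfooted): (ˈke:g) (ˈfi:f) (ˈged) (ˈpom) (lo.ˈbe) (ˈfra:l) (ˈluf) po.
Foot heads: 1, 2, 3, 4, 6, 7, 8.
Primary stress on the leftmost head = syllable 1.
Primary stress: syllable 1 → ˈke:g.fi:f.ged.pom.lo.be.fra:l.luf.po.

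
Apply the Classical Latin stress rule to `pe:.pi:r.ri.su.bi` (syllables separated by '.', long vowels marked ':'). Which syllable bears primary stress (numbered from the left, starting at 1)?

Classical Latin: stress the penult if heavy (long vowel or closed), else the antepenult.
Weights: 3 ri L, 4 su L, 5 bi L.
The penult (syllable 4, su) is light, so stress falls on the antepenult (syllable 3, ri).
Stress on syllable 3: pe:.pi:r.ˈri.su.bi.

3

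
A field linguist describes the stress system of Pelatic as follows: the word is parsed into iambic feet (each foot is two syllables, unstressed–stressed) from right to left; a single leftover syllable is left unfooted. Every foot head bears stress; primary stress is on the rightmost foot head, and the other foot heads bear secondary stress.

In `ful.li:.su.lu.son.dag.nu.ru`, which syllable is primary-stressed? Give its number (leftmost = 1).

Parse right to left into iambic (σˈσ) feet: (ful.ˈli:) (su.ˈlu) (son.ˈdag) (nu.ˈru).
Foot heads (stressed positions): 2, 4, 6, 8.
End Rule Rightmost: primary stress on the rightmost head = syllable 8.
Primary stress: syllable 8 → ful.li:.su.lu.son.dag.nu.ˈru.

8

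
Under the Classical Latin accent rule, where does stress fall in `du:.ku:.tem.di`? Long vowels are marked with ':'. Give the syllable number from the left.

Classical Latin: stress the penult if heavy (long vowel or closed), else the antepenult.
Weights: 2 ku: H, 3 tem H, 4 di L.
The penult (syllable 3, tem) is heavy, so it takes stress.
Stress on syllable 3: du:.ku:.ˈtem.di.

3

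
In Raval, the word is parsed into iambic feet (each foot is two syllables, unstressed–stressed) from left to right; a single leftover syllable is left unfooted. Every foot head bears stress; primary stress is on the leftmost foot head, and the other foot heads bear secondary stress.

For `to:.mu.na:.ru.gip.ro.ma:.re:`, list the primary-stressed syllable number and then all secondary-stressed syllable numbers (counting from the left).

primary 2, secondary 4, 6, 8

Parse left to right into iambic (σˈσ) feet: (to:.ˈmu) (na:.ˈru) (gip.ˈro) (ma:.ˈre:).
Foot heads (stressed positions): 2, 4, 6, 8.
End Rule Leftmost: primary stress on the leftmost head = syllable 2.
Secondary stress on 4, 6, 8: to:.ˈmu.na:.ˌru.gip.ˌro.ma:.ˌre:.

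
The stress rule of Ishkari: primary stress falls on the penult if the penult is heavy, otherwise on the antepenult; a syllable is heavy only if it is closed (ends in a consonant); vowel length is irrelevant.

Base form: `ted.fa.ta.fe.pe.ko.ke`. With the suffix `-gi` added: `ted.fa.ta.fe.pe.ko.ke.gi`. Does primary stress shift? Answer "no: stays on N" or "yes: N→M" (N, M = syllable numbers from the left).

Base `ted.fa.ta.fe.pe.ko.ke` (7 syllables):
  Weights: 5 pe L, 6 ko L, 7 ke L.
  The penult (syllable 6, ko) is light, so stress falls on the antepenult (syllable 5, pe).
  → primary stress on syllable 5.
Suffixed `ted.fa.ta.fe.pe.ko.ke.gi` (8 syllables):
  Weights: 6 ko L, 7 ke L, 8 gi L.
  The penult (syllable 7, ke) is light, so stress falls on the antepenult (syllable 6, ko).
  → primary stress on syllable 6.

yes: 5→6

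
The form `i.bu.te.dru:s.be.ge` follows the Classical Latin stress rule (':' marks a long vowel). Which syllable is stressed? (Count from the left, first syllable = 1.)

Classical Latin: stress the penult if heavy (long vowel or closed), else the antepenult.
Weights: 4 dru:s H, 5 be L, 6 ge L.
The penult (syllable 5, be) is light, so stress falls on the antepenult (syllable 4, dru:s).
Stress on syllable 4: i.bu.te.ˈdru:s.be.ge.

4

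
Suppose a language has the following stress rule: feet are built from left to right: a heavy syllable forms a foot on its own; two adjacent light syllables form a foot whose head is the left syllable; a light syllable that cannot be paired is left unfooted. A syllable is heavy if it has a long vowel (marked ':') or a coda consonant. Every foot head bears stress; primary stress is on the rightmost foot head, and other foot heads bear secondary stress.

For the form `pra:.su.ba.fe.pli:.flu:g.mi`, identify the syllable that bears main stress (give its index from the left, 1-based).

Weights: 1 pra: H, 2 su L, 3 ba L, 4 fe L, 5 pli: H, 6 flu:g H, 7 mi L.
Parse left to right (heavy = foot alone; LL = one foot; stranded L unfooted): (ˈpra:) (ˈsu.ba) fe (ˈpli:) (ˈflu:g) mi.
Foot heads: 1, 2, 5, 6.
Primary stress on the rightmost head = syllable 6.
Primary stress: syllable 6 → pra:.su.ba.fe.pli:.ˈflu:g.mi.

6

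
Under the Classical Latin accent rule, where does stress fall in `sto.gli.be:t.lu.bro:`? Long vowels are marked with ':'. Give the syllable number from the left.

3

Classical Latin: stress the penult if heavy (long vowel or closed), else the antepenult.
Weights: 3 be:t H, 4 lu L, 5 bro: H.
The penult (syllable 4, lu) is light, so stress falls on the antepenult (syllable 3, be:t).
Stress on syllable 3: sto.gli.ˈbe:t.lu.bro:.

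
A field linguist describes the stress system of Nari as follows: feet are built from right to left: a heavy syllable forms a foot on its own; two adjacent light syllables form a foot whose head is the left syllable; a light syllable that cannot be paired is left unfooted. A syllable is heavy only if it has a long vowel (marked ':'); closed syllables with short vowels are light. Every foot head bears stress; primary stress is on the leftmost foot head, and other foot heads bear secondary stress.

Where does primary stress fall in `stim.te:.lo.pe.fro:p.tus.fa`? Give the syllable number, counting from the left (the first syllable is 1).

Weights: 1 stim L, 2 te: H, 3 lo L, 4 pe L, 5 fro:p H, 6 tus L, 7 fa L.
Parse right to left (heavy = foot alone; LL = one foot; stranded L unfooted): stim (ˈte:) (ˈlo.pe) (ˈfro:p) (ˈtus.fa).
Foot heads: 2, 3, 5, 6.
Primary stress on the leftmost head = syllable 2.
Primary stress: syllable 2 → stim.ˈte:.lo.pe.fro:p.tus.fa.

2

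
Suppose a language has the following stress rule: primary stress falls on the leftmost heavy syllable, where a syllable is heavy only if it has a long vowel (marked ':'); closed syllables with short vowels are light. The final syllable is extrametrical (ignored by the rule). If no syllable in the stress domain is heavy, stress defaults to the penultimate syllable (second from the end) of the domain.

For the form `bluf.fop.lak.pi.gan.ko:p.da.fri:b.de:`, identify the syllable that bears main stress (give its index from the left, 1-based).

6

The final syllable (9, de:) is extrametrical; the stress domain is syllables 1–8.
Weights: 1 bluf L, 2 fop L, 3 lak L, 4 pi L, 5 gan L, 6 ko:p H, 7 da L, 8 fri:b H.
Heavy syllables in the domain: 6, 8. The leftmost is syllable 6 (ko:p).
Primary stress: syllable 6 → bluf.fop.lak.pi.gan.ˈko:p.da.fri:b.de:.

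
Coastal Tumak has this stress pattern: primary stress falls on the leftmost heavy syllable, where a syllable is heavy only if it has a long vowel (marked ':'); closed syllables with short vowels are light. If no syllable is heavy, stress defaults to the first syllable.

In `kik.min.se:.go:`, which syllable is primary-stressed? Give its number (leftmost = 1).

3

Weights: 1 kik L, 2 min L, 3 se: H, 4 go: H.
Heavy syllables in the domain: 3, 4. The leftmost is syllable 3 (se:).
Primary stress: syllable 3 → kik.min.ˈse:.go:.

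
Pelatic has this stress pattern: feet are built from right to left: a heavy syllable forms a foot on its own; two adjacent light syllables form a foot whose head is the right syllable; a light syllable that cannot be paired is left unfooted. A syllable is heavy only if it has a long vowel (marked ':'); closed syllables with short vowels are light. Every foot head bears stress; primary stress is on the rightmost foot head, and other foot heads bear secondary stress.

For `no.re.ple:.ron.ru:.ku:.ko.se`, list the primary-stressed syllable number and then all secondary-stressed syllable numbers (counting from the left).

Weights: 1 no L, 2 re L, 3 ple: H, 4 ron L, 5 ru: H, 6 ku: H, 7 ko L, 8 se L.
Parse right to left (heavy = foot alone; LL = one foot; stranded L unfooted): (no.ˈre) (ˈple:) ron (ˈru:) (ˈku:) (ko.ˈse).
Foot heads: 2, 3, 5, 6, 8.
Primary stress on the rightmost head = syllable 8.
Secondary stress on 2, 3, 5, 6: no.ˌre.ˌple:.ron.ˌru:.ˌku:.ko.ˈse.

primary 8, secondary 2, 3, 5, 6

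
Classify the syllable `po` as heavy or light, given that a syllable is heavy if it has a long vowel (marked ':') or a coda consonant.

light

`po`: short vowel, open (no coda). Short vowel, open → light.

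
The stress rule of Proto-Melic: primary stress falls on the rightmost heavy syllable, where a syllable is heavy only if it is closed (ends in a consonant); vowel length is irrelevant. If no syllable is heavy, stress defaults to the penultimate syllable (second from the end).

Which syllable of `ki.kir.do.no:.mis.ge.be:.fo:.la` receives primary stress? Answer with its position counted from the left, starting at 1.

Weights: 1 ki L, 2 kir H, 3 do L, 4 no: L, 5 mis H, 6 ge L, 7 be: L, 8 fo: L, 9 la L.
Heavy syllables in the domain: 2, 5. The rightmost is syllable 5 (mis).
Primary stress: syllable 5 → ki.kir.do.no:.ˈmis.ge.be:.fo:.la.

5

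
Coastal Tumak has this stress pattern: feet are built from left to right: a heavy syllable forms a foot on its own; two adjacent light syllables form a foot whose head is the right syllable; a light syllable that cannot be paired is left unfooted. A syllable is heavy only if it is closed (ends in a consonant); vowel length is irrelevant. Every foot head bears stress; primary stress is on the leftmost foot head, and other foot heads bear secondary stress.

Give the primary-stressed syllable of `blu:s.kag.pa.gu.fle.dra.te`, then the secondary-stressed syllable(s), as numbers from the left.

Weights: 1 blu:s H, 2 kag H, 3 pa L, 4 gu L, 5 fle L, 6 dra L, 7 te L.
Parse left to right (heavy = foot alone; LL = one foot; stranded L unfooted): (ˈblu:s) (ˈkag) (pa.ˈgu) (fle.ˈdra) te.
Foot heads: 1, 2, 4, 6.
Primary stress on the leftmost head = syllable 1.
Secondary stress on 2, 4, 6: ˈblu:s.ˌkag.pa.ˌgu.fle.ˌdra.te.

primary 1, secondary 2, 4, 6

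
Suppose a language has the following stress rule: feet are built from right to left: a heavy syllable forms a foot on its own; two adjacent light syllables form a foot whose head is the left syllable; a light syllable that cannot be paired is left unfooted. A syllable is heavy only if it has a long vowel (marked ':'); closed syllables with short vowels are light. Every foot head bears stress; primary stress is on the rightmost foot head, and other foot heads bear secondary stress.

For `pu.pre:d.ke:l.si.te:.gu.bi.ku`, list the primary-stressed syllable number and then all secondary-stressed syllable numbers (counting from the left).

primary 7, secondary 2, 3, 5

Weights: 1 pu L, 2 pre:d H, 3 ke:l H, 4 si L, 5 te: H, 6 gu L, 7 bi L, 8 ku L.
Parse right to left (heavy = foot alone; LL = one foot; stranded L unfooted): pu (ˈpre:d) (ˈke:l) si (ˈte:) gu (ˈbi.ku).
Foot heads: 2, 3, 5, 7.
Primary stress on the rightmost head = syllable 7.
Secondary stress on 2, 3, 5: pu.ˌpre:d.ˌke:l.si.ˌte:.gu.ˈbi.ku.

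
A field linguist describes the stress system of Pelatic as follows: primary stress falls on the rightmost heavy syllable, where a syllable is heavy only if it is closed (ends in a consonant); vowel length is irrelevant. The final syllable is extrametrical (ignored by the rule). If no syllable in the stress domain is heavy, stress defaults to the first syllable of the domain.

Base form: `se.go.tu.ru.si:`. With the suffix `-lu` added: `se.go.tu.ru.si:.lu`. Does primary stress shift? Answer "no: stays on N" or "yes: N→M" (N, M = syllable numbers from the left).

Base `se.go.tu.ru.si:` (5 syllables):
  The final syllable (5, si:) is extrametrical; the stress domain is syllables 1–4.
  Weights: 1 se L, 2 go L, 3 tu L, 4 ru L.
  No heavy syllable in the domain; default to the first syllable of the domain = syllable 1.
  → primary stress on syllable 1.
Suffixed `se.go.tu.ru.si:.lu` (6 syllables):
  The final syllable (6, lu) is extrametrical; the stress domain is syllables 1–5.
  Weights: 1 se L, 2 go L, 3 tu L, 4 ru L, 5 si: L.
  No heavy syllable in the domain; default to the first syllable of the domain = syllable 1.
  → primary stress on syllable 1.

no: stays on 1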